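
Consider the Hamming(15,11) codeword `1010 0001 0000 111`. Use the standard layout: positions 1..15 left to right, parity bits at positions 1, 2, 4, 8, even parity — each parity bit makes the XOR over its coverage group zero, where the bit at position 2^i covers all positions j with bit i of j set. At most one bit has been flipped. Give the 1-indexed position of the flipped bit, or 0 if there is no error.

6

s1: b1⊕b3⊕b5⊕b7⊕b9⊕b11⊕b13⊕b15 = 1⊕1⊕0⊕0⊕0⊕0⊕1⊕1 = 0
s2: b2⊕b3⊕b6⊕b7⊕b10⊕b11⊕b14⊕b15 = 0⊕1⊕0⊕0⊕0⊕0⊕1⊕1 = 1
s4: b4⊕b5⊕b6⊕b7⊕b12⊕b13⊕b14⊕b15 = 0⊕0⊕0⊕0⊕0⊕1⊕1⊕1 = 1
s8: b8⊕b9⊕b10⊕b11⊕b12⊕b13⊕b14⊕b15 = 1⊕0⊕0⊕0⊕0⊕1⊕1⊕1 = 0
Syndrome (s8...s1) = 0110 → position 6.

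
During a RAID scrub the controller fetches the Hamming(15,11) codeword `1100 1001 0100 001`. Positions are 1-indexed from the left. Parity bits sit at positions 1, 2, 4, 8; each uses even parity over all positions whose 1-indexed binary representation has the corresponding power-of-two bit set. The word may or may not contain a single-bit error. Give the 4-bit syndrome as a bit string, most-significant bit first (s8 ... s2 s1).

1011

s1: b1⊕b3⊕b5⊕b7⊕b9⊕b11⊕b13⊕b15 = 1⊕0⊕1⊕0⊕0⊕0⊕0⊕1 = 1
s2: b2⊕b3⊕b6⊕b7⊕b10⊕b11⊕b14⊕b15 = 1⊕0⊕0⊕0⊕1⊕0⊕0⊕1 = 1
s4: b4⊕b5⊕b6⊕b7⊕b12⊕b13⊕b14⊕b15 = 0⊕1⊕0⊕0⊕0⊕0⊕0⊕1 = 0
s8: b8⊕b9⊕b10⊕b11⊕b12⊕b13⊕b14⊕b15 = 1⊕0⊕1⊕0⊕0⊕0⊕0⊕1 = 1
Syndrome (s8...s1) = 1011 → position 11.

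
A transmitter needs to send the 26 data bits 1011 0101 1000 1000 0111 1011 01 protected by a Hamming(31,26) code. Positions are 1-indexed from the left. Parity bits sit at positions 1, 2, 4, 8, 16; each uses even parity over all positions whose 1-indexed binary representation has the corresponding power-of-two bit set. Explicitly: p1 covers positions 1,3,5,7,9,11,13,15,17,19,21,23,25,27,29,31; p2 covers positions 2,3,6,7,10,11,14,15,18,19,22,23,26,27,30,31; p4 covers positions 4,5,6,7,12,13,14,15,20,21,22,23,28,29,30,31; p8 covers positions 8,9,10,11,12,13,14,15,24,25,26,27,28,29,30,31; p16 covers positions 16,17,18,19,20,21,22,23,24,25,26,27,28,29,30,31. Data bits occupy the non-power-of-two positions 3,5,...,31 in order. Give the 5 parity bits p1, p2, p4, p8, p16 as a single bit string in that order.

Place data bits at non-power-of-two positions: b3=1, b5=0, b6=1, b7=1, b9=0, b10=1, b11=0, b12=1, b13=1, b14=0, b15=0, b17=0, b18=1, b19=0, b20=0, b21=0, b22=0, b23=1, b24=1, b25=1, b26=1, b27=0, b28=1, b29=1, b30=0, b31=1.
p1 = XOR of data positions {3,5,7,9,11,13,15,17,19,21,23,25,27,29,31} = 1⊕0⊕1⊕0⊕0⊕1⊕0⊕0⊕0⊕0⊕1⊕1⊕0⊕1⊕1 = 1
p2 = XOR of data positions {3,6,7,10,11,14,15,18,19,22,23,26,27,30,31} = 1⊕1⊕1⊕1⊕0⊕0⊕0⊕1⊕0⊕0⊕1⊕1⊕0⊕0⊕1 = 0
p4 = XOR of data positions {5,6,7,12,13,14,15,20,21,22,23,28,29,30,31} = 0⊕1⊕1⊕1⊕1⊕0⊕0⊕0⊕0⊕0⊕1⊕1⊕1⊕0⊕1 = 0
p8 = XOR of data positions {9,10,11,12,13,14,15,24,25,26,27,28,29,30,31} = 0⊕1⊕0⊕1⊕1⊕0⊕0⊕1⊕1⊕1⊕0⊕1⊕1⊕0⊕1 = 1
p16 = XOR of data positions {17,18,19,20,21,22,23,24,25,26,27,28,29,30,31} = 0⊕1⊕0⊕0⊕0⊕0⊕1⊕1⊕1⊕1⊕0⊕1⊕1⊕0⊕1 = 0
Parity bits p1,p2,p4,p8,p16 = 10010

10010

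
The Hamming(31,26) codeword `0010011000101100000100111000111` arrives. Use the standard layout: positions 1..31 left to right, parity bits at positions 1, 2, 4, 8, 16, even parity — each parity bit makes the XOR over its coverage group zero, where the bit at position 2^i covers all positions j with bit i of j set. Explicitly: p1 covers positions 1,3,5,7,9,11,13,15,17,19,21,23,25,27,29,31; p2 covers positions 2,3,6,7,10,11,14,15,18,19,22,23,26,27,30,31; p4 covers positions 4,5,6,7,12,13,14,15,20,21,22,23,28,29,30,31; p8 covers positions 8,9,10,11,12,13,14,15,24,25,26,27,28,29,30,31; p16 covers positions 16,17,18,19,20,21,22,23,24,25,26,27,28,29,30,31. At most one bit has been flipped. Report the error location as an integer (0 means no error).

s1: b1⊕b3⊕b5⊕b7⊕b9⊕b11⊕b13⊕b15⊕b17⊕b19⊕b21⊕b23⊕b25⊕b27⊕b29⊕b31 = 0⊕1⊕0⊕1⊕0⊕1⊕1⊕0⊕0⊕0⊕0⊕1⊕1⊕0⊕1⊕1 = 0
s2: b2⊕b3⊕b6⊕b7⊕b10⊕b11⊕b14⊕b15⊕b18⊕b19⊕b22⊕b23⊕b26⊕b27⊕b30⊕b31 = 0⊕1⊕1⊕1⊕0⊕1⊕1⊕0⊕0⊕0⊕0⊕1⊕0⊕0⊕1⊕1 = 0
s4: b4⊕b5⊕b6⊕b7⊕b12⊕b13⊕b14⊕b15⊕b20⊕b21⊕b22⊕b23⊕b28⊕b29⊕b30⊕b31 = 0⊕0⊕1⊕1⊕0⊕1⊕1⊕0⊕1⊕0⊕0⊕1⊕0⊕1⊕1⊕1 = 1
s8: b8⊕b9⊕b10⊕b11⊕b12⊕b13⊕b14⊕b15⊕b24⊕b25⊕b26⊕b27⊕b28⊕b29⊕b30⊕b31 = 0⊕0⊕0⊕1⊕0⊕1⊕1⊕0⊕1⊕1⊕0⊕0⊕0⊕1⊕1⊕1 = 0
s16: b16⊕b17⊕b18⊕b19⊕b20⊕b21⊕b22⊕b23⊕b24⊕b25⊕b26⊕b27⊕b28⊕b29⊕b30⊕b31 = 0⊕0⊕0⊕0⊕1⊕0⊕0⊕1⊕1⊕1⊕0⊕0⊕0⊕1⊕1⊕1 = 1
Syndrome (s16...s1) = 10100 → position 20.

20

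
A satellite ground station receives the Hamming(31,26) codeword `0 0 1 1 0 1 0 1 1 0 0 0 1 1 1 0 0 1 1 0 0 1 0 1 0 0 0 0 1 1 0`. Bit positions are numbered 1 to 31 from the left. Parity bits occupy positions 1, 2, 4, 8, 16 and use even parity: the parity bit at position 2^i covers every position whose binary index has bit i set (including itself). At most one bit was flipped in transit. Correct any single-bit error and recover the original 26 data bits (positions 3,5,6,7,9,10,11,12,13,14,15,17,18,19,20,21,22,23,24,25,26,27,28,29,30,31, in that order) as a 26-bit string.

10101000111011001010000110

s1: b1⊕b3⊕b5⊕b7⊕b9⊕b11⊕b13⊕b15⊕b17⊕b19⊕b21⊕b23⊕b25⊕b27⊕b29⊕b31 = 0⊕1⊕0⊕0⊕1⊕0⊕1⊕1⊕0⊕1⊕0⊕0⊕0⊕0⊕1⊕0 = 0
s2: b2⊕b3⊕b6⊕b7⊕b10⊕b11⊕b14⊕b15⊕b18⊕b19⊕b22⊕b23⊕b26⊕b27⊕b30⊕b31 = 0⊕1⊕1⊕0⊕0⊕0⊕1⊕1⊕1⊕1⊕1⊕0⊕0⊕0⊕1⊕0 = 0
s4: b4⊕b5⊕b6⊕b7⊕b12⊕b13⊕b14⊕b15⊕b20⊕b21⊕b22⊕b23⊕b28⊕b29⊕b30⊕b31 = 1⊕0⊕1⊕0⊕0⊕1⊕1⊕1⊕0⊕0⊕1⊕0⊕0⊕1⊕1⊕0 = 0
s8: b8⊕b9⊕b10⊕b11⊕b12⊕b13⊕b14⊕b15⊕b24⊕b25⊕b26⊕b27⊕b28⊕b29⊕b30⊕b31 = 1⊕1⊕0⊕0⊕0⊕1⊕1⊕1⊕1⊕0⊕0⊕0⊕0⊕1⊕1⊕0 = 0
s16: b16⊕b17⊕b18⊕b19⊕b20⊕b21⊕b22⊕b23⊕b24⊕b25⊕b26⊕b27⊕b28⊕b29⊕b30⊕b31 = 0⊕0⊕1⊕1⊕0⊕0⊕1⊕0⊕1⊕0⊕0⊕0⊕0⊕1⊕1⊕0 = 0
Syndrome (s16...s1) = 00000 → position 0 (no error).
No correction needed.
Data bits at positions 3,5,6,7,9,10,11,12,13,14,15,17,18,19,20,21,22,23,24,25,26,27,28,29,30,31: 10101000111011001010000110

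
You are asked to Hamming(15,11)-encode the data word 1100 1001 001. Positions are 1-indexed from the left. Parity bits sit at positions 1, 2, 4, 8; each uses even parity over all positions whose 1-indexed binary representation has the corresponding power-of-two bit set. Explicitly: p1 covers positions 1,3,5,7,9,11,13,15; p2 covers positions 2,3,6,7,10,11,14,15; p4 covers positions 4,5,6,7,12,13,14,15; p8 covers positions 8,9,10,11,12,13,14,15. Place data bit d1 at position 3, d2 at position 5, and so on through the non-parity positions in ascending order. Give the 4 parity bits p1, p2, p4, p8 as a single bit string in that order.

Place data bits at non-power-of-two positions: b3=1, b5=1, b6=0, b7=0, b9=1, b10=0, b11=0, b12=1, b13=0, b14=0, b15=1.
p1 = XOR of data positions {3,5,7,9,11,13,15} = 1⊕1⊕0⊕1⊕0⊕0⊕1 = 0
p2 = XOR of data positions {3,6,7,10,11,14,15} = 1⊕0⊕0⊕0⊕0⊕0⊕1 = 0
p4 = XOR of data positions {5,6,7,12,13,14,15} = 1⊕0⊕0⊕1⊕0⊕0⊕1 = 1
p8 = XOR of data positions {9,10,11,12,13,14,15} = 1⊕0⊕0⊕1⊕0⊕0⊕1 = 1
Parity bits p1,p2,p4,p8 = 0011

0011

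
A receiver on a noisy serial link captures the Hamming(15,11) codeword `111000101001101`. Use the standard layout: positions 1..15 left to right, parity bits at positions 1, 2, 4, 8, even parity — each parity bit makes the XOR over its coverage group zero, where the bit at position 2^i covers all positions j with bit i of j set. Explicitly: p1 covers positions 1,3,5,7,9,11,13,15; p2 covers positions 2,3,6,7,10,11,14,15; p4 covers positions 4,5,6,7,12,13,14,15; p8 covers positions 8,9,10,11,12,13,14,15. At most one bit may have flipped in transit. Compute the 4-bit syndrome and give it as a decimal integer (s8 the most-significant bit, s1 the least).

0

s1: b1⊕b3⊕b5⊕b7⊕b9⊕b11⊕b13⊕b15 = 1⊕1⊕0⊕1⊕1⊕0⊕1⊕1 = 0
s2: b2⊕b3⊕b6⊕b7⊕b10⊕b11⊕b14⊕b15 = 1⊕1⊕0⊕1⊕0⊕0⊕0⊕1 = 0
s4: b4⊕b5⊕b6⊕b7⊕b12⊕b13⊕b14⊕b15 = 0⊕0⊕0⊕1⊕1⊕1⊕0⊕1 = 0
s8: b8⊕b9⊕b10⊕b11⊕b12⊕b13⊕b14⊕b15 = 0⊕1⊕0⊕0⊕1⊕1⊕0⊕1 = 0
Syndrome (s8...s1) = 0000 → position 0 (no error).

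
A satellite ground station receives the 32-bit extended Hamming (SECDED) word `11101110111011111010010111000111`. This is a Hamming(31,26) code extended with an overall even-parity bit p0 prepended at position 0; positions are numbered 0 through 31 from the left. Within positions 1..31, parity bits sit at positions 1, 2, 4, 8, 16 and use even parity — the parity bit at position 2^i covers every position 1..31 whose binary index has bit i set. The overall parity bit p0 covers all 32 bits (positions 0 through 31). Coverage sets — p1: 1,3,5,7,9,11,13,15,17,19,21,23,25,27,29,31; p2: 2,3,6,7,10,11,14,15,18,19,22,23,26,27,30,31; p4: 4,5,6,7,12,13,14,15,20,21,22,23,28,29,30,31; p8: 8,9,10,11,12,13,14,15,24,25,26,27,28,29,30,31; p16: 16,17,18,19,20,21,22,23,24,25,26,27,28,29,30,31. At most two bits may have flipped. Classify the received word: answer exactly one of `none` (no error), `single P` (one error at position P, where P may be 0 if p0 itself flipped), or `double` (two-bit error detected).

double

s1: b1⊕b3⊕b5⊕b7⊕b9⊕b11⊕b13⊕b15⊕b17⊕b19⊕b21⊕b23⊕b25⊕b27⊕b29⊕b31 = 1⊕0⊕1⊕0⊕1⊕0⊕1⊕1⊕0⊕0⊕1⊕1⊕1⊕0⊕1⊕1 = 0
s2: b2⊕b3⊕b6⊕b7⊕b10⊕b11⊕b14⊕b15⊕b18⊕b19⊕b22⊕b23⊕b26⊕b27⊕b30⊕b31 = 1⊕0⊕1⊕0⊕1⊕0⊕1⊕1⊕1⊕0⊕0⊕1⊕0⊕0⊕1⊕1 = 1
s4: b4⊕b5⊕b6⊕b7⊕b12⊕b13⊕b14⊕b15⊕b20⊕b21⊕b22⊕b23⊕b28⊕b29⊕b30⊕b31 = 1⊕1⊕1⊕0⊕1⊕1⊕1⊕1⊕0⊕1⊕0⊕1⊕0⊕1⊕1⊕1 = 0
s8: b8⊕b9⊕b10⊕b11⊕b12⊕b13⊕b14⊕b15⊕b24⊕b25⊕b26⊕b27⊕b28⊕b29⊕b30⊕b31 = 1⊕1⊕1⊕0⊕1⊕1⊕1⊕1⊕1⊕1⊕0⊕0⊕0⊕1⊕1⊕1 = 0
s16: b16⊕b17⊕b18⊕b19⊕b20⊕b21⊕b22⊕b23⊕b24⊕b25⊕b26⊕b27⊕b28⊕b29⊕b30⊕b31 = 1⊕0⊕1⊕0⊕0⊕1⊕0⊕1⊕1⊕1⊕0⊕0⊕0⊕1⊕1⊕1 = 1
Syndrome (s16...s1) = 10010 → position 18.
Overall parity (XOR of all 32 bits, including p0): 1⊕1⊕1⊕0⊕1⊕1⊕1⊕0⊕1⊕1⊕1⊕0⊕1⊕1⊕1⊕1⊕1⊕0⊕1⊕0⊕0⊕1⊕0⊕1⊕1⊕1⊕0⊕0⊕0⊕1⊕1⊕1 = 0
Overall=0, syndrome position=18 → double-bit error detected (uncorrectable).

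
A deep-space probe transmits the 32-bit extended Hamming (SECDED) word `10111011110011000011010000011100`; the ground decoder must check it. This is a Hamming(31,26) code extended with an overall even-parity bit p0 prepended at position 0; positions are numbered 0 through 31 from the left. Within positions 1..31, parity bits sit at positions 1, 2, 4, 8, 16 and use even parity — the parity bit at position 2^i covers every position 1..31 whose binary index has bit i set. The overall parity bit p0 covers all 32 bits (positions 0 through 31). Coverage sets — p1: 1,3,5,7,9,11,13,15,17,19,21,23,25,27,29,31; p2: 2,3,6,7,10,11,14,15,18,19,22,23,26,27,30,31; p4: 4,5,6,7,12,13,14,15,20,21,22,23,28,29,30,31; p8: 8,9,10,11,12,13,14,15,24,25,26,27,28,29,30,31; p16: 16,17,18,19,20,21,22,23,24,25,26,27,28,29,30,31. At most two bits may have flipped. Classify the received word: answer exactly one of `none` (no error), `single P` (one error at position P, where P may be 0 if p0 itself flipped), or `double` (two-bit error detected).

s1: b1⊕b3⊕b5⊕b7⊕b9⊕b11⊕b13⊕b15⊕b17⊕b19⊕b21⊕b23⊕b25⊕b27⊕b29⊕b31 = 0⊕1⊕0⊕1⊕1⊕0⊕1⊕0⊕0⊕1⊕1⊕0⊕0⊕1⊕1⊕0 = 0
s2: b2⊕b3⊕b6⊕b7⊕b10⊕b11⊕b14⊕b15⊕b18⊕b19⊕b22⊕b23⊕b26⊕b27⊕b30⊕b31 = 1⊕1⊕1⊕1⊕0⊕0⊕0⊕0⊕1⊕1⊕0⊕0⊕0⊕1⊕0⊕0 = 1
s4: b4⊕b5⊕b6⊕b7⊕b12⊕b13⊕b14⊕b15⊕b20⊕b21⊕b22⊕b23⊕b28⊕b29⊕b30⊕b31 = 1⊕0⊕1⊕1⊕1⊕1⊕0⊕0⊕0⊕1⊕0⊕0⊕1⊕1⊕0⊕0 = 0
s8: b8⊕b9⊕b10⊕b11⊕b12⊕b13⊕b14⊕b15⊕b24⊕b25⊕b26⊕b27⊕b28⊕b29⊕b30⊕b31 = 1⊕1⊕0⊕0⊕1⊕1⊕0⊕0⊕0⊕0⊕0⊕1⊕1⊕1⊕0⊕0 = 1
s16: b16⊕b17⊕b18⊕b19⊕b20⊕b21⊕b22⊕b23⊕b24⊕b25⊕b26⊕b27⊕b28⊕b29⊕b30⊕b31 = 0⊕0⊕1⊕1⊕0⊕1⊕0⊕0⊕0⊕0⊕0⊕1⊕1⊕1⊕0⊕0 = 0
Syndrome (s16...s1) = 01010 → position 10.
Overall parity (XOR of all 32 bits, including p0): 1⊕0⊕1⊕1⊕1⊕0⊕1⊕1⊕1⊕1⊕0⊕0⊕1⊕1⊕0⊕0⊕0⊕0⊕1⊕1⊕0⊕1⊕0⊕0⊕0⊕0⊕0⊕1⊕1⊕1⊕0⊕0 = 0
Overall=0, syndrome position=10 → double-bit error detected (uncorrectable).

double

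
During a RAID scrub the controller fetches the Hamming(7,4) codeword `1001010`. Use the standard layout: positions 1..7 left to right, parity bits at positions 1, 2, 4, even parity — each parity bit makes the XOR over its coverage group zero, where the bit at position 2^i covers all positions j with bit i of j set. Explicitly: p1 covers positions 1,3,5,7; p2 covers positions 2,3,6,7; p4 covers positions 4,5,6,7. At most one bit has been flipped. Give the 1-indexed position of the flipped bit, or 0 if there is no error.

3

s1: b1⊕b3⊕b5⊕b7 = 1⊕0⊕0⊕0 = 1
s2: b2⊕b3⊕b6⊕b7 = 0⊕0⊕1⊕0 = 1
s4: b4⊕b5⊕b6⊕b7 = 1⊕0⊕1⊕0 = 0
Syndrome (s4...s1) = 011 → position 3.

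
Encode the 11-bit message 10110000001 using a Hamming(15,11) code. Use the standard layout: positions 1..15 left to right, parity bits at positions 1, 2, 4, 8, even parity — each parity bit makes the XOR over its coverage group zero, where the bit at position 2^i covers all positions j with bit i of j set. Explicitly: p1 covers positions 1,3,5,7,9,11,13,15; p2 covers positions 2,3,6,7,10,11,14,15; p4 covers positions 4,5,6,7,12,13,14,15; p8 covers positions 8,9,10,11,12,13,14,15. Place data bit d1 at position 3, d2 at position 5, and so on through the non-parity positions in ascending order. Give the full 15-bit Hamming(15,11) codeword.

101101110000001

Place data bits at non-power-of-two positions: b3=1, b5=0, b6=1, b7=1, b9=0, b10=0, b11=0, b12=0, b13=0, b14=0, b15=1.
p1 = XOR of data positions {3,5,7,9,11,13,15} = 1⊕0⊕1⊕0⊕0⊕0⊕1 = 1
p2 = XOR of data positions {3,6,7,10,11,14,15} = 1⊕1⊕1⊕0⊕0⊕0⊕1 = 0
p4 = XOR of data positions {5,6,7,12,13,14,15} = 0⊕1⊕1⊕0⊕0⊕0⊕1 = 1
p8 = XOR of data positions {9,10,11,12,13,14,15} = 0⊕0⊕0⊕0⊕0⊕0⊕1 = 1
Codeword b1..b15 = 101101110000001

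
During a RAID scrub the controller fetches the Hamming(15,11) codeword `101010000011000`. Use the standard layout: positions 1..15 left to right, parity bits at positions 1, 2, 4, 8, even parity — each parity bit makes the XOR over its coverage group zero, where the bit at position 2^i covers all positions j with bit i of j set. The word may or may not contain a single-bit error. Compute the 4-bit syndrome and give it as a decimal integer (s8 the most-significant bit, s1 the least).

0

s1: b1⊕b3⊕b5⊕b7⊕b9⊕b11⊕b13⊕b15 = 1⊕1⊕1⊕0⊕0⊕1⊕0⊕0 = 0
s2: b2⊕b3⊕b6⊕b7⊕b10⊕b11⊕b14⊕b15 = 0⊕1⊕0⊕0⊕0⊕1⊕0⊕0 = 0
s4: b4⊕b5⊕b6⊕b7⊕b12⊕b13⊕b14⊕b15 = 0⊕1⊕0⊕0⊕1⊕0⊕0⊕0 = 0
s8: b8⊕b9⊕b10⊕b11⊕b12⊕b13⊕b14⊕b15 = 0⊕0⊕0⊕1⊕1⊕0⊕0⊕0 = 0
Syndrome (s8...s1) = 0000 → position 0 (no error).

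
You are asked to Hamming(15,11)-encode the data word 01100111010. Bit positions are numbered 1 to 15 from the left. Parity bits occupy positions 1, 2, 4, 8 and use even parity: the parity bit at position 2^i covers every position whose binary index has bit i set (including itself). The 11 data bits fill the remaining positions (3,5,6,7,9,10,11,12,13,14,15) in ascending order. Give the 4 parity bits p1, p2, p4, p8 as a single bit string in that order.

0000

Place data bits at non-power-of-two positions: b3=0, b5=1, b6=1, b7=0, b9=0, b10=1, b11=1, b12=1, b13=0, b14=1, b15=0.
p1 = XOR of data positions {3,5,7,9,11,13,15} = 0⊕1⊕0⊕0⊕1⊕0⊕0 = 0
p2 = XOR of data positions {3,6,7,10,11,14,15} = 0⊕1⊕0⊕1⊕1⊕1⊕0 = 0
p4 = XOR of data positions {5,6,7,12,13,14,15} = 1⊕1⊕0⊕1⊕0⊕1⊕0 = 0
p8 = XOR of data positions {9,10,11,12,13,14,15} = 0⊕1⊕1⊕1⊕0⊕1⊕0 = 0
Parity bits p1,p2,p4,p8 = 0000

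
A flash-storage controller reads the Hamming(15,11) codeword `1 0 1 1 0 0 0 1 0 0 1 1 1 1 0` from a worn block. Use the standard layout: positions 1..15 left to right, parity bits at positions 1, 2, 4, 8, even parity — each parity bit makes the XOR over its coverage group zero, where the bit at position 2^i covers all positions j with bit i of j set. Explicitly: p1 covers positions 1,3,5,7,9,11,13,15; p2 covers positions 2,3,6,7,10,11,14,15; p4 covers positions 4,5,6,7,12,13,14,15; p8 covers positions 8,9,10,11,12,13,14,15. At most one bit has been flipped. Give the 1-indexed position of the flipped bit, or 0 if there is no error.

s1: b1⊕b3⊕b5⊕b7⊕b9⊕b11⊕b13⊕b15 = 1⊕1⊕0⊕0⊕0⊕1⊕1⊕0 = 0
s2: b2⊕b3⊕b6⊕b7⊕b10⊕b11⊕b14⊕b15 = 0⊕1⊕0⊕0⊕0⊕1⊕1⊕0 = 1
s4: b4⊕b5⊕b6⊕b7⊕b12⊕b13⊕b14⊕b15 = 1⊕0⊕0⊕0⊕1⊕1⊕1⊕0 = 0
s8: b8⊕b9⊕b10⊕b11⊕b12⊕b13⊕b14⊕b15 = 1⊕0⊕0⊕1⊕1⊕1⊕1⊕0 = 1
Syndrome (s8...s1) = 1010 → position 10.

10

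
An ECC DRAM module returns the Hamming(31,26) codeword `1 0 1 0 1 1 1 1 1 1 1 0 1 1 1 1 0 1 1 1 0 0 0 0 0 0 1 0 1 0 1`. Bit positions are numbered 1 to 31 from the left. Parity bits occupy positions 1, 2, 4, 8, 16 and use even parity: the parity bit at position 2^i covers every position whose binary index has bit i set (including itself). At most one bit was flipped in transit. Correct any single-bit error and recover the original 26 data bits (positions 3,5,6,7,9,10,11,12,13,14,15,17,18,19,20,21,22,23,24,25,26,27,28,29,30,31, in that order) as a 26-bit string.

s1: b1⊕b3⊕b5⊕b7⊕b9⊕b11⊕b13⊕b15⊕b17⊕b19⊕b21⊕b23⊕b25⊕b27⊕b29⊕b31 = 1⊕1⊕1⊕1⊕1⊕1⊕1⊕1⊕0⊕1⊕0⊕0⊕0⊕1⊕1⊕1 = 0
s2: b2⊕b3⊕b6⊕b7⊕b10⊕b11⊕b14⊕b15⊕b18⊕b19⊕b22⊕b23⊕b26⊕b27⊕b30⊕b31 = 0⊕1⊕1⊕1⊕1⊕1⊕1⊕1⊕1⊕1⊕0⊕0⊕0⊕1⊕0⊕1 = 1
s4: b4⊕b5⊕b6⊕b7⊕b12⊕b13⊕b14⊕b15⊕b20⊕b21⊕b22⊕b23⊕b28⊕b29⊕b30⊕b31 = 0⊕1⊕1⊕1⊕0⊕1⊕1⊕1⊕1⊕0⊕0⊕0⊕0⊕1⊕0⊕1 = 1
s8: b8⊕b9⊕b10⊕b11⊕b12⊕b13⊕b14⊕b15⊕b24⊕b25⊕b26⊕b27⊕b28⊕b29⊕b30⊕b31 = 1⊕1⊕1⊕1⊕0⊕1⊕1⊕1⊕0⊕0⊕0⊕1⊕0⊕1⊕0⊕1 = 0
s16: b16⊕b17⊕b18⊕b19⊕b20⊕b21⊕b22⊕b23⊕b24⊕b25⊕b26⊕b27⊕b28⊕b29⊕b30⊕b31 = 1⊕0⊕1⊕1⊕1⊕0⊕0⊕0⊕0⊕0⊕0⊕1⊕0⊕1⊕0⊕1 = 1
Syndrome (s16...s1) = 10110 → position 22.
Flip bit 22: corrected codeword = 1010111111101111011101000010101
Data bits at positions 3,5,6,7,9,10,11,12,13,14,15,17,18,19,20,21,22,23,24,25,26,27,28,29,30,31: 11111110111011101000010101

11111110111011101000010101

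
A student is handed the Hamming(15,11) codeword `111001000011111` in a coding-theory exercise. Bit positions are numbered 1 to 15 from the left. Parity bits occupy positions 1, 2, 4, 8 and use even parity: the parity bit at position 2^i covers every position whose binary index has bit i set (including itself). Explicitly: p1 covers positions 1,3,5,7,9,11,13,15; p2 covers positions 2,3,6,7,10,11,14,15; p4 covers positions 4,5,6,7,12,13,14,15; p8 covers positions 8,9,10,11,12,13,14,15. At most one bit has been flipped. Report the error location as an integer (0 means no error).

13

s1: b1⊕b3⊕b5⊕b7⊕b9⊕b11⊕b13⊕b15 = 1⊕1⊕0⊕0⊕0⊕1⊕1⊕1 = 1
s2: b2⊕b3⊕b6⊕b7⊕b10⊕b11⊕b14⊕b15 = 1⊕1⊕1⊕0⊕0⊕1⊕1⊕1 = 0
s4: b4⊕b5⊕b6⊕b7⊕b12⊕b13⊕b14⊕b15 = 0⊕0⊕1⊕0⊕1⊕1⊕1⊕1 = 1
s8: b8⊕b9⊕b10⊕b11⊕b12⊕b13⊕b14⊕b15 = 0⊕0⊕0⊕1⊕1⊕1⊕1⊕1 = 1
Syndrome (s8...s1) = 1101 → position 13.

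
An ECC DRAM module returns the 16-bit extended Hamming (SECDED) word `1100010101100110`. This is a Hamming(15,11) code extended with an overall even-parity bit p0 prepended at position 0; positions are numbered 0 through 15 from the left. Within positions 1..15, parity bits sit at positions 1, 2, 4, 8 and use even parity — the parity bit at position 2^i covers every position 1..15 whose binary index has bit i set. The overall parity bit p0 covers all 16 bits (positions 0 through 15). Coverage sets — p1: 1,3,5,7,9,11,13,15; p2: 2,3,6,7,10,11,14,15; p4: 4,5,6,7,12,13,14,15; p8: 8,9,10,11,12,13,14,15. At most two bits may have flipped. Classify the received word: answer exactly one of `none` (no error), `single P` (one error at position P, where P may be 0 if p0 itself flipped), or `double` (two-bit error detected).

double

s1: b1⊕b3⊕b5⊕b7⊕b9⊕b11⊕b13⊕b15 = 1⊕0⊕1⊕1⊕1⊕0⊕1⊕0 = 1
s2: b2⊕b3⊕b6⊕b7⊕b10⊕b11⊕b14⊕b15 = 0⊕0⊕0⊕1⊕1⊕0⊕1⊕0 = 1
s4: b4⊕b5⊕b6⊕b7⊕b12⊕b13⊕b14⊕b15 = 0⊕1⊕0⊕1⊕0⊕1⊕1⊕0 = 0
s8: b8⊕b9⊕b10⊕b11⊕b12⊕b13⊕b14⊕b15 = 0⊕1⊕1⊕0⊕0⊕1⊕1⊕0 = 0
Syndrome (s8...s1) = 0011 → position 3.
Overall parity (XOR of all 16 bits, including p0): 1⊕1⊕0⊕0⊕0⊕1⊕0⊕1⊕0⊕1⊕1⊕0⊕0⊕1⊕1⊕0 = 0
Overall=0, syndrome position=3 → double-bit error detected (uncorrectable).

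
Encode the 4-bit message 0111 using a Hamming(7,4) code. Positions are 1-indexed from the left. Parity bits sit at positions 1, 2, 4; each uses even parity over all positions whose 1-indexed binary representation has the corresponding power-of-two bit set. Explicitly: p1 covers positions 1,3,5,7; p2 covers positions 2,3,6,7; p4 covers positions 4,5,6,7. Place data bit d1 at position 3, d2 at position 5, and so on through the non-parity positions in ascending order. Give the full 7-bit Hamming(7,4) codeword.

0001111

Place data bits at non-power-of-two positions: b3=0, b5=1, b6=1, b7=1.
p1 = XOR of data positions {3,5,7} = 0⊕1⊕1 = 0
p2 = XOR of data positions {3,6,7} = 0⊕1⊕1 = 0
p4 = XOR of data positions {5,6,7} = 1⊕1⊕1 = 1
Codeword b1..b7 = 0001111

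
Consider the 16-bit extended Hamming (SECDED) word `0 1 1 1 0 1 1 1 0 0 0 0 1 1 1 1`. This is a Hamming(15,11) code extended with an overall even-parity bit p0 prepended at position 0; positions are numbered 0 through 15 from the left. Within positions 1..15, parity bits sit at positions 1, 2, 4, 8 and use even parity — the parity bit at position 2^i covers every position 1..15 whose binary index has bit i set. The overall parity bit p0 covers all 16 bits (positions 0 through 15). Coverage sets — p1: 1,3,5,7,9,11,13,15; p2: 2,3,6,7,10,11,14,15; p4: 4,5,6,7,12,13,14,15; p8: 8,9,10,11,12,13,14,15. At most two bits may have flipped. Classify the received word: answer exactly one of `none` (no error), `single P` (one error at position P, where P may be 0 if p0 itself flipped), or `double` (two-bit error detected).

s1: b1⊕b3⊕b5⊕b7⊕b9⊕b11⊕b13⊕b15 = 1⊕1⊕1⊕1⊕0⊕0⊕1⊕1 = 0
s2: b2⊕b3⊕b6⊕b7⊕b10⊕b11⊕b14⊕b15 = 1⊕1⊕1⊕1⊕0⊕0⊕1⊕1 = 0
s4: b4⊕b5⊕b6⊕b7⊕b12⊕b13⊕b14⊕b15 = 0⊕1⊕1⊕1⊕1⊕1⊕1⊕1 = 1
s8: b8⊕b9⊕b10⊕b11⊕b12⊕b13⊕b14⊕b15 = 0⊕0⊕0⊕0⊕1⊕1⊕1⊕1 = 0
Syndrome (s8...s1) = 0100 → position 4.
Overall parity (XOR of all 16 bits, including p0): 0⊕1⊕1⊕1⊕0⊕1⊕1⊕1⊕0⊕0⊕0⊕0⊕1⊕1⊕1⊕1 = 0
Overall=0, syndrome position=4 → double-bit error detected (uncorrectable).

double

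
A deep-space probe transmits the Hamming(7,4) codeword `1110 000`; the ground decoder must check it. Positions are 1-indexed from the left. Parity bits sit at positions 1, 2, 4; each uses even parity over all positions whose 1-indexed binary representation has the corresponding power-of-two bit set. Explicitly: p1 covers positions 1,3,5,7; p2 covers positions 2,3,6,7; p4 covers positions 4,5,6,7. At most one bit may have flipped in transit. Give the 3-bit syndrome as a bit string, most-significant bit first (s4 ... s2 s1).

000

s1: b1⊕b3⊕b5⊕b7 = 1⊕1⊕0⊕0 = 0
s2: b2⊕b3⊕b6⊕b7 = 1⊕1⊕0⊕0 = 0
s4: b4⊕b5⊕b6⊕b7 = 0⊕0⊕0⊕0 = 0
Syndrome (s4...s1) = 000 → position 0 (no error).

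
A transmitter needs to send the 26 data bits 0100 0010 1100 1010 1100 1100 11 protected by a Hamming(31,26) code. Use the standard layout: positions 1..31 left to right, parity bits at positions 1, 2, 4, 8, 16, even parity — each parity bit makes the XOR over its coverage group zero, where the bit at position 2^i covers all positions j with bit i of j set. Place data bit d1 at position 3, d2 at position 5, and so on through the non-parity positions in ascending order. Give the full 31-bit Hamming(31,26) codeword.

Place data bits at non-power-of-two positions: b3=0, b5=1, b6=0, b7=0, b9=0, b10=0, b11=1, b12=0, b13=1, b14=1, b15=0, b17=0, b18=1, b19=0, b20=1, b21=0, b22=1, b23=1, b24=0, b25=0, b26=1, b27=1, b28=0, b29=0, b30=1, b31=1.
p1 = XOR of data positions {3,5,7,9,11,13,15,17,19,21,23,25,27,29,31} = 0⊕1⊕0⊕0⊕1⊕1⊕0⊕0⊕0⊕0⊕1⊕0⊕1⊕0⊕1 = 0
p2 = XOR of data positions {3,6,7,10,11,14,15,18,19,22,23,26,27,30,31} = 0⊕0⊕0⊕0⊕1⊕1⊕0⊕1⊕0⊕1⊕1⊕1⊕1⊕1⊕1 = 1
p4 = XOR of data positions {5,6,7,12,13,14,15,20,21,22,23,28,29,30,31} = 1⊕0⊕0⊕0⊕1⊕1⊕0⊕1⊕0⊕1⊕1⊕0⊕0⊕1⊕1 = 0
p8 = XOR of data positions {9,10,11,12,13,14,15,24,25,26,27,28,29,30,31} = 0⊕0⊕1⊕0⊕1⊕1⊕0⊕0⊕0⊕1⊕1⊕0⊕0⊕1⊕1 = 1
p16 = XOR of data positions {17,18,19,20,21,22,23,24,25,26,27,28,29,30,31} = 0⊕1⊕0⊕1⊕0⊕1⊕1⊕0⊕0⊕1⊕1⊕0⊕0⊕1⊕1 = 0
Codeword b1..b31 = 0100100100101100010101100110011

0100100100101100010101100110011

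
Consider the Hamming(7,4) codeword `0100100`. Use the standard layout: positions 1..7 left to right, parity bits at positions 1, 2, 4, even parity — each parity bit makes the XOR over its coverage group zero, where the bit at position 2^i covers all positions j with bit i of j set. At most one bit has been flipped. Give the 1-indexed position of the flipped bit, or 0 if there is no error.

7

s1: b1⊕b3⊕b5⊕b7 = 0⊕0⊕1⊕0 = 1
s2: b2⊕b3⊕b6⊕b7 = 1⊕0⊕0⊕0 = 1
s4: b4⊕b5⊕b6⊕b7 = 0⊕1⊕0⊕0 = 1
Syndrome (s4...s1) = 111 → position 7.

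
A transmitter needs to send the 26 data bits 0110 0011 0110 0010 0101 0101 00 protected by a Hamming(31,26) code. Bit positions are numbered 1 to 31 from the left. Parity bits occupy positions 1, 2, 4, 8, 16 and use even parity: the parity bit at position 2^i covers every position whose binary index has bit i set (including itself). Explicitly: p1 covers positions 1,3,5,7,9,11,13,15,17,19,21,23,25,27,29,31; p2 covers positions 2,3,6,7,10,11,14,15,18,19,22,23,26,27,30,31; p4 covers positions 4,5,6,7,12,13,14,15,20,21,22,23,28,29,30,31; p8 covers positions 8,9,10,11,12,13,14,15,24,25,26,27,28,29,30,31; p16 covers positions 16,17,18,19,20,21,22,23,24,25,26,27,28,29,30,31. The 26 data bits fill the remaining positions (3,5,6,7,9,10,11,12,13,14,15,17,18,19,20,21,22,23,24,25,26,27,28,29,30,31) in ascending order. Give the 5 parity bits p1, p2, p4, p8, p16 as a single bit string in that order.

10011

Place data bits at non-power-of-two positions: b3=0, b5=1, b6=1, b7=0, b9=0, b10=0, b11=1, b12=1, b13=0, b14=1, b15=1, b17=0, b18=0, b19=0, b20=1, b21=0, b22=0, b23=1, b24=0, b25=1, b26=0, b27=1, b28=0, b29=1, b30=0, b31=0.
p1 = XOR of data positions {3,5,7,9,11,13,15,17,19,21,23,25,27,29,31} = 0⊕1⊕0⊕0⊕1⊕0⊕1⊕0⊕0⊕0⊕1⊕1⊕1⊕1⊕0 = 1
p2 = XOR of data positions {3,6,7,10,11,14,15,18,19,22,23,26,27,30,31} = 0⊕1⊕0⊕0⊕1⊕1⊕1⊕0⊕0⊕0⊕1⊕0⊕1⊕0⊕0 = 0
p4 = XOR of data positions {5,6,7,12,13,14,15,20,21,22,23,28,29,30,31} = 1⊕1⊕0⊕1⊕0⊕1⊕1⊕1⊕0⊕0⊕1⊕0⊕1⊕0⊕0 = 0
p8 = XOR of data positions {9,10,11,12,13,14,15,24,25,26,27,28,29,30,31} = 0⊕0⊕1⊕1⊕0⊕1⊕1⊕0⊕1⊕0⊕1⊕0⊕1⊕0⊕0 = 1
p16 = XOR of data positions {17,18,19,20,21,22,23,24,25,26,27,28,29,30,31} = 0⊕0⊕0⊕1⊕0⊕0⊕1⊕0⊕1⊕0⊕1⊕0⊕1⊕0⊕0 = 1
Parity bits p1,p2,p4,p8,p16 = 10011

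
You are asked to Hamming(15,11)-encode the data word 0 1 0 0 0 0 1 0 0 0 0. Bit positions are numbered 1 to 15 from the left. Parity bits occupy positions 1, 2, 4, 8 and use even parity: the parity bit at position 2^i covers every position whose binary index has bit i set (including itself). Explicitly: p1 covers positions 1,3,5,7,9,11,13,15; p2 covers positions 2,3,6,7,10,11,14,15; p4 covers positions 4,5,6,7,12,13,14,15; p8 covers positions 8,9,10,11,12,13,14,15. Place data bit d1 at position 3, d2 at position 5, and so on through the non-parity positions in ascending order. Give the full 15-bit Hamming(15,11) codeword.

010110010010000

Place data bits at non-power-of-two positions: b3=0, b5=1, b6=0, b7=0, b9=0, b10=0, b11=1, b12=0, b13=0, b14=0, b15=0.
p1 = XOR of data positions {3,5,7,9,11,13,15} = 0⊕1⊕0⊕0⊕1⊕0⊕0 = 0
p2 = XOR of data positions {3,6,7,10,11,14,15} = 0⊕0⊕0⊕0⊕1⊕0⊕0 = 1
p4 = XOR of data positions {5,6,7,12,13,14,15} = 1⊕0⊕0⊕0⊕0⊕0⊕0 = 1
p8 = XOR of data positions {9,10,11,12,13,14,15} = 0⊕0⊕1⊕0⊕0⊕0⊕0 = 1
Codeword b1..b15 = 010110010010000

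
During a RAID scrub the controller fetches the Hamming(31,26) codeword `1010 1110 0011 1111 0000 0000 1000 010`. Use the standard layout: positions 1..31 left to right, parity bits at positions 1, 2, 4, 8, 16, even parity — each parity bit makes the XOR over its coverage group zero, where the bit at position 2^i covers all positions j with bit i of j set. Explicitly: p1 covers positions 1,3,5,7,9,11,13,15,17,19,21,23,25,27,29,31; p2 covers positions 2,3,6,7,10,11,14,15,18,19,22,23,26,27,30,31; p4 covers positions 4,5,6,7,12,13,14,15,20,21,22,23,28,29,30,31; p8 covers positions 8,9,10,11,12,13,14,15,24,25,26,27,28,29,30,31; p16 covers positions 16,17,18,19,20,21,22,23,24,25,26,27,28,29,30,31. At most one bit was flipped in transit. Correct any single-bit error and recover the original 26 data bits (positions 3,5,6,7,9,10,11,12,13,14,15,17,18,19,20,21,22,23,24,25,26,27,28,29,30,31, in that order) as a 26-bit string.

s1: b1⊕b3⊕b5⊕b7⊕b9⊕b11⊕b13⊕b15⊕b17⊕b19⊕b21⊕b23⊕b25⊕b27⊕b29⊕b31 = 1⊕1⊕1⊕1⊕0⊕1⊕1⊕1⊕0⊕0⊕0⊕0⊕1⊕0⊕0⊕0 = 0
s2: b2⊕b3⊕b6⊕b7⊕b10⊕b11⊕b14⊕b15⊕b18⊕b19⊕b22⊕b23⊕b26⊕b27⊕b30⊕b31 = 0⊕1⊕1⊕1⊕0⊕1⊕1⊕1⊕0⊕0⊕0⊕0⊕0⊕0⊕1⊕0 = 1
s4: b4⊕b5⊕b6⊕b7⊕b12⊕b13⊕b14⊕b15⊕b20⊕b21⊕b22⊕b23⊕b28⊕b29⊕b30⊕b31 = 0⊕1⊕1⊕1⊕1⊕1⊕1⊕1⊕0⊕0⊕0⊕0⊕0⊕0⊕1⊕0 = 0
s8: b8⊕b9⊕b10⊕b11⊕b12⊕b13⊕b14⊕b15⊕b24⊕b25⊕b26⊕b27⊕b28⊕b29⊕b30⊕b31 = 0⊕0⊕0⊕1⊕1⊕1⊕1⊕1⊕0⊕1⊕0⊕0⊕0⊕0⊕1⊕0 = 1
s16: b16⊕b17⊕b18⊕b19⊕b20⊕b21⊕b22⊕b23⊕b24⊕b25⊕b26⊕b27⊕b28⊕b29⊕b30⊕b31 = 1⊕0⊕0⊕0⊕0⊕0⊕0⊕0⊕0⊕1⊕0⊕0⊕0⊕0⊕1⊕0 = 1
Syndrome (s16...s1) = 11010 → position 26.
Flip bit 26: corrected codeword = 1010111000111111000000001100010
Data bits at positions 3,5,6,7,9,10,11,12,13,14,15,17,18,19,20,21,22,23,24,25,26,27,28,29,30,31: 11110011111000000001100010

11110011111000000001100010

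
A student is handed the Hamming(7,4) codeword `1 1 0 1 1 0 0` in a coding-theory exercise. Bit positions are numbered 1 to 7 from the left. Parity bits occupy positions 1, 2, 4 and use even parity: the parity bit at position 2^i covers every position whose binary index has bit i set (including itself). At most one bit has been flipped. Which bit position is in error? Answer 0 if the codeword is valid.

s1: b1⊕b3⊕b5⊕b7 = 1⊕0⊕1⊕0 = 0
s2: b2⊕b3⊕b6⊕b7 = 1⊕0⊕0⊕0 = 1
s4: b4⊕b5⊕b6⊕b7 = 1⊕1⊕0⊕0 = 0
Syndrome (s4...s1) = 010 → position 2.

2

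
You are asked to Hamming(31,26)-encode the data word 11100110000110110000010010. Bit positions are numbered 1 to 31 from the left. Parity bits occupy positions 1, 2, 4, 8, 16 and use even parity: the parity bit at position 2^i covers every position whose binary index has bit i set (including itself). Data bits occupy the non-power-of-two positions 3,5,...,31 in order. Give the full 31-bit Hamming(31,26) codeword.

0111110001100000110110000010010

Place data bits at non-power-of-two positions: b3=1, b5=1, b6=1, b7=0, b9=0, b10=1, b11=1, b12=0, b13=0, b14=0, b15=0, b17=1, b18=1, b19=0, b20=1, b21=1, b22=0, b23=0, b24=0, b25=0, b26=0, b27=1, b28=0, b29=0, b30=1, b31=0.
p1 = XOR of data positions {3,5,7,9,11,13,15,17,19,21,23,25,27,29,31} = 1⊕1⊕0⊕0⊕1⊕0⊕0⊕1⊕0⊕1⊕0⊕0⊕1⊕0⊕0 = 0
p2 = XOR of data positions {3,6,7,10,11,14,15,18,19,22,23,26,27,30,31} = 1⊕1⊕0⊕1⊕1⊕0⊕0⊕1⊕0⊕0⊕0⊕0⊕1⊕1⊕0 = 1
p4 = XOR of data positions {5,6,7,12,13,14,15,20,21,22,23,28,29,30,31} = 1⊕1⊕0⊕0⊕0⊕0⊕0⊕1⊕1⊕0⊕0⊕0⊕0⊕1⊕0 = 1
p8 = XOR of data positions {9,10,11,12,13,14,15,24,25,26,27,28,29,30,31} = 0⊕1⊕1⊕0⊕0⊕0⊕0⊕0⊕0⊕0⊕1⊕0⊕0⊕1⊕0 = 0
p16 = XOR of data positions {17,18,19,20,21,22,23,24,25,26,27,28,29,30,31} = 1⊕1⊕0⊕1⊕1⊕0⊕0⊕0⊕0⊕0⊕1⊕0⊕0⊕1⊕0 = 0
Codeword b1..b31 = 0111110001100000110110000010010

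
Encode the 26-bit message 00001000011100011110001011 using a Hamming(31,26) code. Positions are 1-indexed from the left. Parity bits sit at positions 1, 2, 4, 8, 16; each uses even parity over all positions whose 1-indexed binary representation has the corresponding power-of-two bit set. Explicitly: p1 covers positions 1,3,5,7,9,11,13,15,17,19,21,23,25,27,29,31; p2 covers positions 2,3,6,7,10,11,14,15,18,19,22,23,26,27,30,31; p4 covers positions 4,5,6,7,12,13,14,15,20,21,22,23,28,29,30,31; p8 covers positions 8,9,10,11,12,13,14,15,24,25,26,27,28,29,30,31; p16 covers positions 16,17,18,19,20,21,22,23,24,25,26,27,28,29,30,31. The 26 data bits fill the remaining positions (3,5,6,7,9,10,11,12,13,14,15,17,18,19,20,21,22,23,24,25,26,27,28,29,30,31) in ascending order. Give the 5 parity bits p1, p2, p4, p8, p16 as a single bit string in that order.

00010

Place data bits at non-power-of-two positions: b3=0, b5=0, b6=0, b7=0, b9=1, b10=0, b11=0, b12=0, b13=0, b14=1, b15=1, b17=1, b18=0, b19=0, b20=0, b21=1, b22=1, b23=1, b24=1, b25=0, b26=0, b27=0, b28=1, b29=0, b30=1, b31=1.
p1 = XOR of data positions {3,5,7,9,11,13,15,17,19,21,23,25,27,29,31} = 0⊕0⊕0⊕1⊕0⊕0⊕1⊕1⊕0⊕1⊕1⊕0⊕0⊕0⊕1 = 0
p2 = XOR of data positions {3,6,7,10,11,14,15,18,19,22,23,26,27,30,31} = 0⊕0⊕0⊕0⊕0⊕1⊕1⊕0⊕0⊕1⊕1⊕0⊕0⊕1⊕1 = 0
p4 = XOR of data positions {5,6,7,12,13,14,15,20,21,22,23,28,29,30,31} = 0⊕0⊕0⊕0⊕0⊕1⊕1⊕0⊕1⊕1⊕1⊕1⊕0⊕1⊕1 = 0
p8 = XOR of data positions {9,10,11,12,13,14,15,24,25,26,27,28,29,30,31} = 1⊕0⊕0⊕0⊕0⊕1⊕1⊕1⊕0⊕0⊕0⊕1⊕0⊕1⊕1 = 1
p16 = XOR of data positions {17,18,19,20,21,22,23,24,25,26,27,28,29,30,31} = 1⊕0⊕0⊕0⊕1⊕1⊕1⊕1⊕0⊕0⊕0⊕1⊕0⊕1⊕1 = 0
Parity bits p1,p2,p4,p8,p16 = 00010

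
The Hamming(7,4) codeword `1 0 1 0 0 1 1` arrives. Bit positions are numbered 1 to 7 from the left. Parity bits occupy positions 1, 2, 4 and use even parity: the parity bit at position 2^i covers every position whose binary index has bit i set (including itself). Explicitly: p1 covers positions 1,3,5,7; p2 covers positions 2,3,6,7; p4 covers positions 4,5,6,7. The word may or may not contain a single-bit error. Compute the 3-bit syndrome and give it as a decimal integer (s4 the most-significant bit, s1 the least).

s1: b1⊕b3⊕b5⊕b7 = 1⊕1⊕0⊕1 = 1
s2: b2⊕b3⊕b6⊕b7 = 0⊕1⊕1⊕1 = 1
s4: b4⊕b5⊕b6⊕b7 = 0⊕0⊕1⊕1 = 0
Syndrome (s4...s1) = 011 → position 3.

3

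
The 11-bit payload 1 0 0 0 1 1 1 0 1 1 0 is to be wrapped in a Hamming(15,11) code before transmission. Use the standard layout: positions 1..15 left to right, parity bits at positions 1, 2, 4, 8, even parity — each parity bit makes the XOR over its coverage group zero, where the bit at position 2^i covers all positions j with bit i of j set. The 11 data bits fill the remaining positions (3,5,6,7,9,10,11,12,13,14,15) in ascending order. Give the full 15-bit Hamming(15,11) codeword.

Place data bits at non-power-of-two positions: b3=1, b5=0, b6=0, b7=0, b9=1, b10=1, b11=1, b12=0, b13=1, b14=1, b15=0.
p1 = XOR of data positions {3,5,7,9,11,13,15} = 1⊕0⊕0⊕1⊕1⊕1⊕0 = 0
p2 = XOR of data positions {3,6,7,10,11,14,15} = 1⊕0⊕0⊕1⊕1⊕1⊕0 = 0
p4 = XOR of data positions {5,6,7,12,13,14,15} = 0⊕0⊕0⊕0⊕1⊕1⊕0 = 0
p8 = XOR of data positions {9,10,11,12,13,14,15} = 1⊕1⊕1⊕0⊕1⊕1⊕0 = 1
Codeword b1..b15 = 001000011110110

001000011110110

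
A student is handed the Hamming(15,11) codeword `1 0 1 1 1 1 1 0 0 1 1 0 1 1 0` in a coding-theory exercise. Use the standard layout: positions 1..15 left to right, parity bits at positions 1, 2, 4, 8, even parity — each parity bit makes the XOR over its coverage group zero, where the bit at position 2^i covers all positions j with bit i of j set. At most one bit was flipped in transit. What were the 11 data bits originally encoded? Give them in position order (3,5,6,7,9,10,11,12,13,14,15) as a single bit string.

s1: b1⊕b3⊕b5⊕b7⊕b9⊕b11⊕b13⊕b15 = 1⊕1⊕1⊕1⊕0⊕1⊕1⊕0 = 0
s2: b2⊕b3⊕b6⊕b7⊕b10⊕b11⊕b14⊕b15 = 0⊕1⊕1⊕1⊕1⊕1⊕1⊕0 = 0
s4: b4⊕b5⊕b6⊕b7⊕b12⊕b13⊕b14⊕b15 = 1⊕1⊕1⊕1⊕0⊕1⊕1⊕0 = 0
s8: b8⊕b9⊕b10⊕b11⊕b12⊕b13⊕b14⊕b15 = 0⊕0⊕1⊕1⊕0⊕1⊕1⊕0 = 0
Syndrome (s8...s1) = 0000 → position 0 (no error).
No correction needed.
Data bits at positions 3,5,6,7,9,10,11,12,13,14,15: 11110110110

11110110110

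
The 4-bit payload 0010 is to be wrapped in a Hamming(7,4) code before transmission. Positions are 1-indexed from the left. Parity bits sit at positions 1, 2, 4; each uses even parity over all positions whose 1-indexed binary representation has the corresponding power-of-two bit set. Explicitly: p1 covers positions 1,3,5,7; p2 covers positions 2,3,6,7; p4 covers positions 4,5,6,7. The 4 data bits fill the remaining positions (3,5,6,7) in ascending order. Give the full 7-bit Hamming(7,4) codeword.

Place data bits at non-power-of-two positions: b3=0, b5=0, b6=1, b7=0.
p1 = XOR of data positions {3,5,7} = 0⊕0⊕0 = 0
p2 = XOR of data positions {3,6,7} = 0⊕1⊕0 = 1
p4 = XOR of data positions {5,6,7} = 0⊕1⊕0 = 1
Codeword b1..b7 = 0101010

0101010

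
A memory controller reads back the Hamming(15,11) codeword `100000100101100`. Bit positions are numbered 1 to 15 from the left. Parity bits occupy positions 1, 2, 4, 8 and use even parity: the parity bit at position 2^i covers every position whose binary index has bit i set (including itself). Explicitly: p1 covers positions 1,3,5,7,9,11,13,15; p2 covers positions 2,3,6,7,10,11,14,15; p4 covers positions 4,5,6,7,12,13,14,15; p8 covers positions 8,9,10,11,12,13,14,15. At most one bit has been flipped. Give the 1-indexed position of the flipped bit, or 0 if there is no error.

13

s1: b1⊕b3⊕b5⊕b7⊕b9⊕b11⊕b13⊕b15 = 1⊕0⊕0⊕1⊕0⊕0⊕1⊕0 = 1
s2: b2⊕b3⊕b6⊕b7⊕b10⊕b11⊕b14⊕b15 = 0⊕0⊕0⊕1⊕1⊕0⊕0⊕0 = 0
s4: b4⊕b5⊕b6⊕b7⊕b12⊕b13⊕b14⊕b15 = 0⊕0⊕0⊕1⊕1⊕1⊕0⊕0 = 1
s8: b8⊕b9⊕b10⊕b11⊕b12⊕b13⊕b14⊕b15 = 0⊕0⊕1⊕0⊕1⊕1⊕0⊕0 = 1
Syndrome (s8...s1) = 1101 → position 13.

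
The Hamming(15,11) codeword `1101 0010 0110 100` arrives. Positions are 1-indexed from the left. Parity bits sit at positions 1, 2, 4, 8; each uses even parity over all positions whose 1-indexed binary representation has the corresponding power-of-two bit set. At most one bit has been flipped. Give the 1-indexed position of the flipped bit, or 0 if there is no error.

12

s1: b1⊕b3⊕b5⊕b7⊕b9⊕b11⊕b13⊕b15 = 1⊕0⊕0⊕1⊕0⊕1⊕1⊕0 = 0
s2: b2⊕b3⊕b6⊕b7⊕b10⊕b11⊕b14⊕b15 = 1⊕0⊕0⊕1⊕1⊕1⊕0⊕0 = 0
s4: b4⊕b5⊕b6⊕b7⊕b12⊕b13⊕b14⊕b15 = 1⊕0⊕0⊕1⊕0⊕1⊕0⊕0 = 1
s8: b8⊕b9⊕b10⊕b11⊕b12⊕b13⊕b14⊕b15 = 0⊕0⊕1⊕1⊕0⊕1⊕0⊕0 = 1
Syndrome (s8...s1) = 1100 → position 12.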